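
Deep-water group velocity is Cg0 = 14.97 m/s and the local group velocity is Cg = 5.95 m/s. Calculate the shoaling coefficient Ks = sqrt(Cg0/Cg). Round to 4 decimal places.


Ks = sqrt(Cg0 / Cg)
Ks = sqrt(14.97 / 5.95)
Ks = sqrt(2.5160)
Ks = 1.5862

1.5862


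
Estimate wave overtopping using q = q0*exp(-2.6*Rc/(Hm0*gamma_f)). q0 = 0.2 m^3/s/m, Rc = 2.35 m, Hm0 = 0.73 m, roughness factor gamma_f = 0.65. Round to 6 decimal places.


q = q0 * exp(-2.6 * Rc / (Hm0 * gamma_f))
Exponent = -2.6 * 2.35 / (0.73 * 0.65)
= -2.6 * 2.35 / 0.4745
= -12.876712
exp(-12.876712) = 0.000003
q = 0.2 * 0.000003
q = 0.000001 m^3/s/m

0.000001


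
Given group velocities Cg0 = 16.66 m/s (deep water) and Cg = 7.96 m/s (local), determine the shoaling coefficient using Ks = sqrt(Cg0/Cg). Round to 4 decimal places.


Ks = sqrt(Cg0 / Cg)
Ks = sqrt(16.66 / 7.96)
Ks = sqrt(2.0930)
Ks = 1.4467

1.4467


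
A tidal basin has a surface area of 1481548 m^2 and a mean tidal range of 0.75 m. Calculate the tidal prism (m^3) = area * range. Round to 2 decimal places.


Tidal prism = Area * Tidal range
P = 1481548 * 0.75
P = 1111161.00 m^3

1111161.00


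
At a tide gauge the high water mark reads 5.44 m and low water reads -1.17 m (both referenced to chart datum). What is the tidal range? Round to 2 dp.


Tidal range = High water - Low water
Tidal range = 5.44 - (-1.17)
Tidal range = 6.61 m

6.61


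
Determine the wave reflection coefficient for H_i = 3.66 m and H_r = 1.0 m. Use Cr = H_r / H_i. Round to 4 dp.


Cr = H_r / H_i
Cr = 1.0 / 3.66
Cr = 0.2732

0.2732


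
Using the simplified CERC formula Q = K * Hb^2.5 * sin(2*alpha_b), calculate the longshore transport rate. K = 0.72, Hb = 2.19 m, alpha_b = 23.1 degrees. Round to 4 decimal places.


Q = K * Hb^2.5 * sin(2 * alpha_b)
Hb^2.5 = 2.19^2.5 = 7.097580
sin(2 * 23.1) = sin(46.2) = 0.721760
Q = 0.72 * 7.097580 * 0.721760
Q = 3.6884 m^3/s

3.6884


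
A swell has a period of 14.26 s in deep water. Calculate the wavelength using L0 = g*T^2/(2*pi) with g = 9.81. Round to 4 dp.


L0 = g * T^2 / (2 * pi)
L0 = 9.81 * 14.26^2 / (2 * pi)
L0 = 9.81 * 203.3476 / 6.28319
L0 = 1994.8400 / 6.28319
L0 = 317.4886 m

317.4886


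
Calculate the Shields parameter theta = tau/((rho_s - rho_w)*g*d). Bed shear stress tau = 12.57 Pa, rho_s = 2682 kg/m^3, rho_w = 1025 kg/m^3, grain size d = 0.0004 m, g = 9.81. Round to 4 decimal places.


theta = tau / ((rho_s - rho_w) * g * d)
rho_s - rho_w = 2682 - 1025 = 1657
Denominator = 1657 * 9.81 * 0.0004 = 6.502068
theta = 12.57 / 6.502068
theta = 1.9332

1.9332


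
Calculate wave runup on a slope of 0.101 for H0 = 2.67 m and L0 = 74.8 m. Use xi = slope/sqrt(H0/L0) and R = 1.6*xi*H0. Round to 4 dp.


xi = slope / sqrt(H0/L0)
H0/L0 = 2.67/74.8 = 0.035695
sqrt(0.035695) = 0.188932
xi = 0.101 / 0.188932 = 0.534585
R = 1.6 * xi * H0 = 1.6 * 0.534585 * 2.67
R = 2.2837 m

2.2837


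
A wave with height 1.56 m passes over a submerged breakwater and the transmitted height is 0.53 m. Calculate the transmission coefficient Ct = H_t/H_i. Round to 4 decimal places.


Ct = H_t / H_i
Ct = 0.53 / 1.56
Ct = 0.3397

0.3397


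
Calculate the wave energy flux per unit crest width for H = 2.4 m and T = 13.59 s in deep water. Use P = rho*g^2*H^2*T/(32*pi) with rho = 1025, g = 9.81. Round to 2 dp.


P = rho * g^2 * H^2 * T / (32 * pi)
P = 1025 * 9.81^2 * 2.4^2 * 13.59 / (32 * pi)
P = 1025 * 96.2361 * 5.7600 * 13.59 / 100.53096
P = 76807.56 W/m

76807.56


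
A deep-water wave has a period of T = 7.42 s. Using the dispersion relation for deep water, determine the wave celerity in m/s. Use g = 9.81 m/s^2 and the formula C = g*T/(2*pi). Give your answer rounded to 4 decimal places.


We use the deep-water celerity formula:
C = g * T / (2 * pi)
C = 9.81 * 7.42 / (2 * 3.14159...)
C = 72.790200 / 6.283185
C = 11.5849 m/s

11.5849


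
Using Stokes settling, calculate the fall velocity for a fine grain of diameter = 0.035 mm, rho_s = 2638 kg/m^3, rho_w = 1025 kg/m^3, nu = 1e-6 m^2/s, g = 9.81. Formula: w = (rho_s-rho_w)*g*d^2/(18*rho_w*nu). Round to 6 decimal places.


w = (rho_s - rho_w) * g * d^2 / (18 * rho_w * nu)
d = 0.035 mm = 0.000035 m
rho_s - rho_w = 2638 - 1025 = 1613
Numerator = 1613 * 9.81 * (0.000035)^2 = 0.000019383824
Denominator = 18 * 1025 * 1e-6 = 0.018450
w = 0.001051 m/s

0.001051


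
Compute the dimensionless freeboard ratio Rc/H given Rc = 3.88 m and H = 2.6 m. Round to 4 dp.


Relative freeboard = Rc / H
= 3.88 / 2.6
= 1.4923

1.4923


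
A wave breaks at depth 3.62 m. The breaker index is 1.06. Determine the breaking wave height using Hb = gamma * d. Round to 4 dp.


Hb = gamma * d
Hb = 1.06 * 3.62
Hb = 3.8372 m

3.8372


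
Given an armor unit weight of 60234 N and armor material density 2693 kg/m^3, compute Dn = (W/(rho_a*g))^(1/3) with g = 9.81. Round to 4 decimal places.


V = W / (rho_a * g)
V = 60234 / (2693 * 9.81)
V = 60234 / 26418.33
V = 2.280008 m^3
Dn = V^(1/3) = 2.280008^(1/3)
Dn = 1.3162 m

1.3162


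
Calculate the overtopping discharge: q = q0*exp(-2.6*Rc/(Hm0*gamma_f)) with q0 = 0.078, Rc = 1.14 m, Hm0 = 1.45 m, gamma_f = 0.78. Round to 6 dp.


q = q0 * exp(-2.6 * Rc / (Hm0 * gamma_f))
Exponent = -2.6 * 1.14 / (1.45 * 0.78)
= -2.6 * 1.14 / 1.1310
= -2.620690
exp(-2.620690) = 0.072753
q = 0.078 * 0.072753
q = 0.005675 m^3/s/m

0.005675


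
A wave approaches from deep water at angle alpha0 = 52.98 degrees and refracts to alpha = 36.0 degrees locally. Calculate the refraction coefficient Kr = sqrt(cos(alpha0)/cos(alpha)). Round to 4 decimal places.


Kr = sqrt(cos(alpha0) / cos(alpha))
cos(52.98) = 0.602094
cos(36.0) = 0.809017
Kr = sqrt(0.602094 / 0.809017)
Kr = sqrt(0.744229)
Kr = 0.8627

0.8627


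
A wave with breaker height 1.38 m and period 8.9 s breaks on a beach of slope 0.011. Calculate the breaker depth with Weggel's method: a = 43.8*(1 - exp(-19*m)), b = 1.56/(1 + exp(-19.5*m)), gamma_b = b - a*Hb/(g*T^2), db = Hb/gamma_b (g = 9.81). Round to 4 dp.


a = 43.8 * (1 - exp(-19 * m))
exp(-19 * 0.011) = exp(-0.2090) = 0.811395
a = 43.8 * (1 - 0.811395) = 8.260889
b = 1.56 / (1 + exp(-19.5 * m))
exp(-19.5 * 0.011) = exp(-0.2145) = 0.806945
b = 1.56 / (1 + 0.806945) = 0.863336
Hb / (g * T^2) = 1.38 / (9.81 * 8.9^2) = 1.38 / 777.0501 = 0.00177595
gamma_b = b - a * Hb/(g*T^2) = 0.863336 - 8.260889 * 0.00177595 = 0.848665
db = Hb / gamma_b = 1.38 / 0.848665
db = 1.6261 m

1.6261


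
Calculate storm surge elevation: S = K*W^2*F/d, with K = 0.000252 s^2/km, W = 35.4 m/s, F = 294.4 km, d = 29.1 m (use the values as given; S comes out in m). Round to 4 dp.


S = K * W^2 * F / d
W^2 = 35.4^2 = 1253.16
S = 0.000252 * 1253.16 * 294.4 / 29.1
Numerator = 0.000252 * 1253.16 * 294.4 = 92.970437
S = 92.970437 / 29.1 = 3.1949 m

3.1949


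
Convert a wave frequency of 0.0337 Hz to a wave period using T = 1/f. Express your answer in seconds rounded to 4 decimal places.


T = 1 / f
T = 1 / 0.0337
T = 29.6736 s

29.6736


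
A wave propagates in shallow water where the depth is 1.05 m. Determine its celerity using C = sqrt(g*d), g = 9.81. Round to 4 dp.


Using the shallow-water approximation:
C = sqrt(g * d) = sqrt(9.81 * 1.05)
C = sqrt(10.3005)
C = 3.2094 m/s

3.2094


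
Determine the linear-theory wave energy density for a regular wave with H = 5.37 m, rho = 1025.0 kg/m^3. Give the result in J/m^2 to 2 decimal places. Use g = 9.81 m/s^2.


E = (1/8) * rho * g * H^2
E = (1/8) * 1025.0 * 9.81 * 5.37^2
E = 0.125 * 1025.0 * 9.81 * 28.8369
E = 36245.28 J/m^2

36245.28


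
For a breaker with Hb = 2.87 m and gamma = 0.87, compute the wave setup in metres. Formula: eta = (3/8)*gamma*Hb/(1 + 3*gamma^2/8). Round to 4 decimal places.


eta = (3/8) * gamma * Hb / (1 + 3*gamma^2/8)
Numerator = (3/8) * 0.87 * 2.87 = 0.936338
Denominator = 1 + 3*0.87^2/8 = 1 + 0.283838 = 1.283838
eta = 0.936338 / 1.283838
eta = 0.7293 m

0.7293


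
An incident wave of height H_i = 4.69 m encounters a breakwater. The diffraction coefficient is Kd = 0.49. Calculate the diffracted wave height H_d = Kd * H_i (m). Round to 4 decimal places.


H_d = Kd * H_i
H_d = 0.49 * 4.69
H_d = 2.2981 m

2.2981


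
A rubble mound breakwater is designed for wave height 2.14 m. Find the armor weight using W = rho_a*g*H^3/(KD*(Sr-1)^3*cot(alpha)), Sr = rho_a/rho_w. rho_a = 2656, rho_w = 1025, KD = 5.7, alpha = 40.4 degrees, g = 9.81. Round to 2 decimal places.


Sr = rho_a / rho_w = 2656 / 1025 = 2.591220
(Sr - 1) = 1.591220
(Sr - 1)^3 = 4.028935
cot(40.4) = 1 / tan(40.4) = 1 / 0.851067 = 1.174996
Numerator = 2656 * 9.81 * 2.14^3 = 255351.4910
Denominator = 5.7 * 4.028935 * 1.174996 = 26.983703
W = 255351.4910 / 26.983703
W = 9463.17 N

9463.17


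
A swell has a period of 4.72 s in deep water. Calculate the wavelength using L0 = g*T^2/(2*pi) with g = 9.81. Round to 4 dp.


L0 = g * T^2 / (2 * pi)
L0 = 9.81 * 4.72^2 / (2 * pi)
L0 = 9.81 * 22.2784 / 6.28319
L0 = 218.5511 / 6.28319
L0 = 34.7835 m

34.7835


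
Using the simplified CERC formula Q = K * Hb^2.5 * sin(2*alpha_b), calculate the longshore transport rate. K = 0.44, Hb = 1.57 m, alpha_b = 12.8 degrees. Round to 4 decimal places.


Q = K * Hb^2.5 * sin(2 * alpha_b)
Hb^2.5 = 1.57^2.5 = 3.088511
sin(2 * 12.8) = sin(25.6) = 0.432086
Q = 0.44 * 3.088511 * 0.432086
Q = 0.5872 m^3/s

0.5872


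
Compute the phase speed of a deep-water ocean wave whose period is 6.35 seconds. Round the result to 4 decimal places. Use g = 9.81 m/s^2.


We use the deep-water celerity formula:
C = g * T / (2 * pi)
C = 9.81 * 6.35 / (2 * 3.14159...)
C = 62.293500 / 6.283185
C = 9.9143 m/s

9.9143


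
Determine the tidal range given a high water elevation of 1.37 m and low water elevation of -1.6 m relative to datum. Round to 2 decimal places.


Tidal range = High water - Low water
Tidal range = 1.37 - (-1.6)
Tidal range = 2.97 m

2.97


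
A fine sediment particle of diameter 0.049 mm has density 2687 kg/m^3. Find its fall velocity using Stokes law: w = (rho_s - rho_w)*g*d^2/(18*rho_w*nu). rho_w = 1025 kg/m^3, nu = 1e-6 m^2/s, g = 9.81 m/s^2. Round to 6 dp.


w = (rho_s - rho_w) * g * d^2 / (18 * rho_w * nu)
d = 0.049 mm = 0.000049 m
rho_s - rho_w = 2687 - 1025 = 1662
Numerator = 1662 * 9.81 * (0.000049)^2 = 0.000039146432
Denominator = 18 * 1025 * 1e-6 = 0.018450
w = 0.002122 m/s

0.002122


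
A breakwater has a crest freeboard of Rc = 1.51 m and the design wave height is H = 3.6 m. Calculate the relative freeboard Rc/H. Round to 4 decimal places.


Relative freeboard = Rc / H
= 1.51 / 3.6
= 0.4194

0.4194


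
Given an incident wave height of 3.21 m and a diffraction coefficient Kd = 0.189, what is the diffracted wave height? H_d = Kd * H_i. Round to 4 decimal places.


H_d = Kd * H_i
H_d = 0.189 * 3.21
H_d = 0.6067 m

0.6067


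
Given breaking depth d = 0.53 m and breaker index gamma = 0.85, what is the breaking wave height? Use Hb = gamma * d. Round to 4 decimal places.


Hb = gamma * d
Hb = 0.85 * 0.53
Hb = 0.4505 m

0.4505


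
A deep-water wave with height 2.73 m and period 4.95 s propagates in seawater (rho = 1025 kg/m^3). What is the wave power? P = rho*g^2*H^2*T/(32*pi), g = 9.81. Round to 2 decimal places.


P = rho * g^2 * H^2 * T / (32 * pi)
P = 1025 * 9.81^2 * 2.73^2 * 4.95 / (32 * pi)
P = 1025 * 96.2361 * 7.4529 * 4.95 / 100.53096
P = 36198.66 W/m

36198.66


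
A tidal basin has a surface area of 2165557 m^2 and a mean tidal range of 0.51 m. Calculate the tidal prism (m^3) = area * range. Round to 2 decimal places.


Tidal prism = Area * Tidal range
P = 2165557 * 0.51
P = 1104434.07 m^3

1104434.07


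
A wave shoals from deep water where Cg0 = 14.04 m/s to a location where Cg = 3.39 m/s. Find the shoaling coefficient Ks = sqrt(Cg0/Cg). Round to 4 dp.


Ks = sqrt(Cg0 / Cg)
Ks = sqrt(14.04 / 3.39)
Ks = sqrt(4.1416)
Ks = 2.0351

2.0351


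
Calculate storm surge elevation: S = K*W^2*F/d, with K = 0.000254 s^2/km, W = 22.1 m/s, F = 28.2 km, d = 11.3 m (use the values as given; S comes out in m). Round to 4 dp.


S = K * W^2 * F / d
W^2 = 22.1^2 = 488.41
S = 0.000254 * 488.41 * 28.2 / 11.3
Numerator = 0.000254 * 488.41 * 28.2 = 3.498383
S = 3.498383 / 11.3 = 0.3096 m

0.3096


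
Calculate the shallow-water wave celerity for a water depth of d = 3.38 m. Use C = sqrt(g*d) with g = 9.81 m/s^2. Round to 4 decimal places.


Using the shallow-water approximation:
C = sqrt(g * d) = sqrt(9.81 * 3.38)
C = sqrt(33.1578)
C = 5.7583 m/s

5.7583


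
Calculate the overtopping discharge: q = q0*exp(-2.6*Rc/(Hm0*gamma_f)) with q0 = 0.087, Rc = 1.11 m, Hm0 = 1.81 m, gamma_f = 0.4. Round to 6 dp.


q = q0 * exp(-2.6 * Rc / (Hm0 * gamma_f))
Exponent = -2.6 * 1.11 / (1.81 * 0.4)
= -2.6 * 1.11 / 0.7240
= -3.986188
exp(-3.986188) = 0.018570
q = 0.087 * 0.018570
q = 0.001616 m^3/s/m

0.001616


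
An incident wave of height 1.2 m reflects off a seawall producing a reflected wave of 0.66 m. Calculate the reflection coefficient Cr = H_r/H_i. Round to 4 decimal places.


Cr = H_r / H_i
Cr = 0.66 / 1.2
Cr = 0.5500

0.5500


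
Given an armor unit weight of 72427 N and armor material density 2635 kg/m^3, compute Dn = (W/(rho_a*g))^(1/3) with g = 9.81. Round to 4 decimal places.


V = W / (rho_a * g)
V = 72427 / (2635 * 9.81)
V = 72427 / 25849.35
V = 2.801889 m^3
Dn = V^(1/3) = 2.801889^(1/3)
Dn = 1.4098 m

1.4098


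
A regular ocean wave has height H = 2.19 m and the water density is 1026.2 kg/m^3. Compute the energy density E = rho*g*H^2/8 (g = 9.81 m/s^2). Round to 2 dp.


E = (1/8) * rho * g * H^2
E = (1/8) * 1026.2 * 9.81 * 2.19^2
E = 0.125 * 1026.2 * 9.81 * 4.7961
E = 6035.31 J/m^2

6035.31


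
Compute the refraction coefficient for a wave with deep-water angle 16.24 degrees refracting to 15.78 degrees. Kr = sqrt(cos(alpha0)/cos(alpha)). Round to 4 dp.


Kr = sqrt(cos(alpha0) / cos(alpha))
cos(16.24) = 0.960099
cos(15.78) = 0.962313
Kr = sqrt(0.960099 / 0.962313)
Kr = sqrt(0.997699)
Kr = 0.9988

0.9988


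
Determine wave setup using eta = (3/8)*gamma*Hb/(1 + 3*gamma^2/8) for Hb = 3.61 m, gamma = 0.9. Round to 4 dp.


eta = (3/8) * gamma * Hb / (1 + 3*gamma^2/8)
Numerator = (3/8) * 0.9 * 3.61 = 1.218375
Denominator = 1 + 3*0.9^2/8 = 1 + 0.303750 = 1.303750
eta = 1.218375 / 1.303750
eta = 0.9345 m

0.9345


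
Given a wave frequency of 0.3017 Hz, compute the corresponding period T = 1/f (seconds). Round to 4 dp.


T = 1 / f
T = 1 / 0.3017
T = 3.3146 s

3.3146


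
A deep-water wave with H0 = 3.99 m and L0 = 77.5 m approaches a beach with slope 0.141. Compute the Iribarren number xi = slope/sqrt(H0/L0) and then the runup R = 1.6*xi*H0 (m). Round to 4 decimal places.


xi = slope / sqrt(H0/L0)
H0/L0 = 3.99/77.5 = 0.051484
sqrt(0.051484) = 0.226901
xi = 0.141 / 0.226901 = 0.621418
R = 1.6 * xi * H0 = 1.6 * 0.621418 * 3.99
R = 3.9671 m

3.9671


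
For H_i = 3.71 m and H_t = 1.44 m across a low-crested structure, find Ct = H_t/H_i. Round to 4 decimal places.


Ct = H_t / H_i
Ct = 1.44 / 3.71
Ct = 0.3881

0.3881


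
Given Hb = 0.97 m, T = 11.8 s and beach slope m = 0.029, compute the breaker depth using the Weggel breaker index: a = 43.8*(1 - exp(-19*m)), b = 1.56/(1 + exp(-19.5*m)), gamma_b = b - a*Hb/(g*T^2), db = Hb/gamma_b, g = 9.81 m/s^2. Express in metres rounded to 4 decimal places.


a = 43.8 * (1 - exp(-19 * m))
exp(-19 * 0.029) = exp(-0.5510) = 0.576373
a = 43.8 * (1 - 0.576373) = 18.554856
b = 1.56 / (1 + exp(-19.5 * m))
exp(-19.5 * 0.029) = exp(-0.5655) = 0.568076
b = 1.56 / (1 + 0.568076) = 0.994850
Hb / (g * T^2) = 0.97 / (9.81 * 11.8^2) = 0.97 / 1365.9444 = 0.00071013
gamma_b = b - a * Hb/(g*T^2) = 0.994850 - 18.554856 * 0.00071013 = 0.981673
db = Hb / gamma_b = 0.97 / 0.981673
db = 0.9881 m

0.9881


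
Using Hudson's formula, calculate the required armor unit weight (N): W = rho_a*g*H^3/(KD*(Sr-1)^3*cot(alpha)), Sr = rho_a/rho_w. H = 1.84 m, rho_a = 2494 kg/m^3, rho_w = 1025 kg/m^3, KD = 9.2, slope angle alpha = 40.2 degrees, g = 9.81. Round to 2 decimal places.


Sr = rho_a / rho_w = 2494 / 1025 = 2.433171
(Sr - 1) = 1.433171
(Sr - 1)^3 = 2.943702
cot(40.2) = 1 / tan(40.2) = 1 / 0.845066 = 1.183340
Numerator = 2494 * 9.81 * 1.84^3 = 152411.9170
Denominator = 9.2 * 2.943702 * 1.183340 = 32.047285
W = 152411.9170 / 32.047285
W = 4755.84 N

4755.84


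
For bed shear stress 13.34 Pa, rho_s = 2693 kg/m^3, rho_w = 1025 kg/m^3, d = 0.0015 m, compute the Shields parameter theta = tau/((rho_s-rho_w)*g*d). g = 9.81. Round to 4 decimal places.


theta = tau / ((rho_s - rho_w) * g * d)
rho_s - rho_w = 2693 - 1025 = 1668
Denominator = 1668 * 9.81 * 0.0015 = 24.544620
theta = 13.34 / 24.544620
theta = 0.5435

0.5435


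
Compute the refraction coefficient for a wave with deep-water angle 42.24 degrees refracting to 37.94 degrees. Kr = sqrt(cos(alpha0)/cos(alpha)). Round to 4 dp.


Kr = sqrt(cos(alpha0) / cos(alpha))
cos(42.24) = 0.740335
cos(37.94) = 0.788655
Kr = sqrt(0.740335 / 0.788655)
Kr = sqrt(0.938732)
Kr = 0.9689

0.9689


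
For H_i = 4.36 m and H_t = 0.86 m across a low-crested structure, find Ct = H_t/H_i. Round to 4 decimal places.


Ct = H_t / H_i
Ct = 0.86 / 4.36
Ct = 0.1972

0.1972


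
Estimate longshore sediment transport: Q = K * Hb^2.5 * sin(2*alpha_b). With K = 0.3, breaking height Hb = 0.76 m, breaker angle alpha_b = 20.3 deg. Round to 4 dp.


Q = K * Hb^2.5 * sin(2 * alpha_b)
Hb^2.5 = 0.76^2.5 = 0.503540
sin(2 * 20.3) = sin(40.6) = 0.650774
Q = 0.3 * 0.503540 * 0.650774
Q = 0.0983 m^3/s

0.0983


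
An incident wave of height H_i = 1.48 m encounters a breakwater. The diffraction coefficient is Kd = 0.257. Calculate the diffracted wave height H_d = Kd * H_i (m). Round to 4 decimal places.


H_d = Kd * H_i
H_d = 0.257 * 1.48
H_d = 0.3804 m

0.3804


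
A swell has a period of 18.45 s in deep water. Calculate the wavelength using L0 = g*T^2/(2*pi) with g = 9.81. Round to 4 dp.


L0 = g * T^2 / (2 * pi)
L0 = 9.81 * 18.45^2 / (2 * pi)
L0 = 9.81 * 340.4025 / 6.28319
L0 = 3339.3485 / 6.28319
L0 = 531.4738 m

531.4738


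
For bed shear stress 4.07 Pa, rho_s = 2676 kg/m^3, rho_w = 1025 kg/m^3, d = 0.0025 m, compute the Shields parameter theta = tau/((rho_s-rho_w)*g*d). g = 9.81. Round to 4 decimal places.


theta = tau / ((rho_s - rho_w) * g * d)
rho_s - rho_w = 2676 - 1025 = 1651
Denominator = 1651 * 9.81 * 0.0025 = 40.490775
theta = 4.07 / 40.490775
theta = 0.1005

0.1005


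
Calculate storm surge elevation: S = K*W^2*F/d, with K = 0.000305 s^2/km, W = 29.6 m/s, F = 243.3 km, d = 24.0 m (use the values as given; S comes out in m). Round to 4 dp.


S = K * W^2 * F / d
W^2 = 29.6^2 = 876.16
S = 0.000305 * 876.16 * 243.3 / 24.0
Numerator = 0.000305 * 876.16 * 243.3 = 65.016767
S = 65.016767 / 24.0 = 2.7090 m

2.7090


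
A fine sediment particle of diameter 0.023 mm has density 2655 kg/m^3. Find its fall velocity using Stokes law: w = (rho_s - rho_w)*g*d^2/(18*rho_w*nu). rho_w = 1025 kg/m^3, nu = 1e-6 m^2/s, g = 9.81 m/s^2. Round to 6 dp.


w = (rho_s - rho_w) * g * d^2 / (18 * rho_w * nu)
d = 0.023 mm = 0.000023 m
rho_s - rho_w = 2655 - 1025 = 1630
Numerator = 1630 * 9.81 * (0.000023)^2 = 0.000008458869
Denominator = 18 * 1025 * 1e-6 = 0.018450
w = 0.000458 m/s

0.000458


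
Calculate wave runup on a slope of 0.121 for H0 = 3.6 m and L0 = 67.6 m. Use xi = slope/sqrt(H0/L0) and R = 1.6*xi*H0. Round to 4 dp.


xi = slope / sqrt(H0/L0)
H0/L0 = 3.6/67.6 = 0.053254
sqrt(0.053254) = 0.230769
xi = 0.121 / 0.230769 = 0.524333
R = 1.6 * xi * H0 = 1.6 * 0.524333 * 3.6
R = 3.0202 m

3.0202


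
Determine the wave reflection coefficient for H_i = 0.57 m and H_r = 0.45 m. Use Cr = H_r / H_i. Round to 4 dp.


Cr = H_r / H_i
Cr = 0.45 / 0.57
Cr = 0.7895

0.7895


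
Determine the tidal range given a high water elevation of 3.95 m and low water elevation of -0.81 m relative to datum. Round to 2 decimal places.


Tidal range = High water - Low water
Tidal range = 3.95 - (-0.81)
Tidal range = 4.76 m

4.76


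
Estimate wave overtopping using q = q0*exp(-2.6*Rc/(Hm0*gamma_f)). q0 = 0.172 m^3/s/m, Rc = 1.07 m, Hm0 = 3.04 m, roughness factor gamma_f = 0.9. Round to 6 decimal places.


q = q0 * exp(-2.6 * Rc / (Hm0 * gamma_f))
Exponent = -2.6 * 1.07 / (3.04 * 0.9)
= -2.6 * 1.07 / 2.7360
= -1.016813
exp(-1.016813) = 0.361746
q = 0.172 * 0.361746
q = 0.062220 m^3/s/m

0.062220


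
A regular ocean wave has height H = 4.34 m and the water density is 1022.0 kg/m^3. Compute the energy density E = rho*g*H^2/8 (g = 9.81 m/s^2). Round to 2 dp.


E = (1/8) * rho * g * H^2
E = (1/8) * 1022.0 * 9.81 * 4.34^2
E = 0.125 * 1022.0 * 9.81 * 18.8356
E = 23605.29 J/m^2

23605.29


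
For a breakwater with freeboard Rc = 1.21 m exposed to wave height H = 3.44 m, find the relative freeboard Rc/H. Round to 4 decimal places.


Relative freeboard = Rc / H
= 1.21 / 3.44
= 0.3517

0.3517


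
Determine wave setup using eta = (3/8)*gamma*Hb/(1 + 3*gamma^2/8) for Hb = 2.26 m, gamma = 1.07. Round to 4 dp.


eta = (3/8) * gamma * Hb / (1 + 3*gamma^2/8)
Numerator = (3/8) * 1.07 * 2.26 = 0.906825
Denominator = 1 + 3*1.07^2/8 = 1 + 0.429338 = 1.429338
eta = 0.906825 / 1.429338
eta = 0.6344 m

0.6344


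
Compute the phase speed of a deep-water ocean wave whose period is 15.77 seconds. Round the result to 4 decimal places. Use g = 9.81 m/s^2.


We use the deep-water celerity formula:
C = g * T / (2 * pi)
C = 9.81 * 15.77 / (2 * 3.14159...)
C = 154.703700 / 6.283185
C = 24.6219 m/s

24.6219


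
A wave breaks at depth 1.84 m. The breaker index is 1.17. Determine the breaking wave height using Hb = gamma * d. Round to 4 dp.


Hb = gamma * d
Hb = 1.17 * 1.84
Hb = 2.1528 m

2.1528


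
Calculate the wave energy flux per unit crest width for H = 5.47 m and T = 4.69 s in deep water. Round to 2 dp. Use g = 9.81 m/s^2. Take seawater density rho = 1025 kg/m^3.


P = rho * g^2 * H^2 * T / (32 * pi)
P = 1025 * 9.81^2 * 5.47^2 * 4.69 / (32 * pi)
P = 1025 * 96.2361 * 29.9209 * 4.69 / 100.53096
P = 137692.26 W/m

137692.26


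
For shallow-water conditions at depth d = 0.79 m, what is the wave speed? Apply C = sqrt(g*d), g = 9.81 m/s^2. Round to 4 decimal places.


Using the shallow-water approximation:
C = sqrt(g * d) = sqrt(9.81 * 0.79)
C = sqrt(7.7499)
C = 2.7839 m/s

2.7839


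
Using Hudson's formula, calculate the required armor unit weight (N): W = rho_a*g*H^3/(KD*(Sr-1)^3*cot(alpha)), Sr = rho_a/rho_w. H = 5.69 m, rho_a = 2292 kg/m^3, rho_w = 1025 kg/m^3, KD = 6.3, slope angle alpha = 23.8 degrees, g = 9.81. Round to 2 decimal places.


Sr = rho_a / rho_w = 2292 / 1025 = 2.236098
(Sr - 1) = 1.236098
(Sr - 1)^3 = 1.888679
cot(23.8) = 1 / tan(23.8) = 1 / 0.441053 = 2.267304
Numerator = 2292 * 9.81 * 5.69^3 = 4142098.4768
Denominator = 6.3 * 1.888679 * 2.267304 = 26.977920
W = 4142098.4768 / 26.977920
W = 153536.61 N

153536.61


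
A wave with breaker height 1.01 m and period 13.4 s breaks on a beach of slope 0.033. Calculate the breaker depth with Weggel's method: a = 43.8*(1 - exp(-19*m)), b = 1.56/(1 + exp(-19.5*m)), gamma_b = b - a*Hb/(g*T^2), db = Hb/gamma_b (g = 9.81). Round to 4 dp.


a = 43.8 * (1 - exp(-19 * m))
exp(-19 * 0.033) = exp(-0.6270) = 0.534192
a = 43.8 * (1 - 0.534192) = 20.402391
b = 1.56 / (1 + exp(-19.5 * m))
exp(-19.5 * 0.033) = exp(-0.6435) = 0.525450
b = 1.56 / (1 + 0.525450) = 1.022649
Hb / (g * T^2) = 1.01 / (9.81 * 13.4^2) = 1.01 / 1761.4836 = 0.00057338
gamma_b = b - a * Hb/(g*T^2) = 1.022649 - 20.402391 * 0.00057338 = 1.010951
db = Hb / gamma_b = 1.01 / 1.010951
db = 0.9991 m

0.9991


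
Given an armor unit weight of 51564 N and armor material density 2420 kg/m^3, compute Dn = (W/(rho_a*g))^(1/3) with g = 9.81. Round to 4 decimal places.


V = W / (rho_a * g)
V = 51564 / (2420 * 9.81)
V = 51564 / 23740.20
V = 2.172012 m^3
Dn = V^(1/3) = 2.172012^(1/3)
Dn = 1.2951 m

1.2951


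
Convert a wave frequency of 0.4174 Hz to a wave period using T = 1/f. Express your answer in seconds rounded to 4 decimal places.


T = 1 / f
T = 1 / 0.4174
T = 2.3958 s

2.3958


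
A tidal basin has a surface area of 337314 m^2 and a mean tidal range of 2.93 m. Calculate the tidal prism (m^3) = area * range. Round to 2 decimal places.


Tidal prism = Area * Tidal range
P = 337314 * 2.93
P = 988330.02 m^3

988330.02


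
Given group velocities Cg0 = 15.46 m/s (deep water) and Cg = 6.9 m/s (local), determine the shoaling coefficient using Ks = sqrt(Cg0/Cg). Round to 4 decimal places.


Ks = sqrt(Cg0 / Cg)
Ks = sqrt(15.46 / 6.9)
Ks = sqrt(2.2406)
Ks = 1.4969

1.4969


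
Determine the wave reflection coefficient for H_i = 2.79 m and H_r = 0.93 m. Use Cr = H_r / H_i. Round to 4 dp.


Cr = H_r / H_i
Cr = 0.93 / 2.79
Cr = 0.3333

0.3333


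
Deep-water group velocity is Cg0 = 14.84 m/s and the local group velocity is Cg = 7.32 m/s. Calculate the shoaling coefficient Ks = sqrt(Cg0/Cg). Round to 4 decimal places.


Ks = sqrt(Cg0 / Cg)
Ks = sqrt(14.84 / 7.32)
Ks = sqrt(2.0273)
Ks = 1.4238

1.4238


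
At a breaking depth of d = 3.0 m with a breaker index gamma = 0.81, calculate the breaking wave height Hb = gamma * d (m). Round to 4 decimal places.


Hb = gamma * d
Hb = 0.81 * 3.0
Hb = 2.4300 m

2.4300


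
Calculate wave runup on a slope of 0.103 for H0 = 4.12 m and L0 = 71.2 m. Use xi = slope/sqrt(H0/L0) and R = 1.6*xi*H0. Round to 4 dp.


xi = slope / sqrt(H0/L0)
H0/L0 = 4.12/71.2 = 0.057865
sqrt(0.057865) = 0.240552
xi = 0.103 / 0.240552 = 0.428182
R = 1.6 * xi * H0 = 1.6 * 0.428182 * 4.12
R = 2.8226 m

2.8226


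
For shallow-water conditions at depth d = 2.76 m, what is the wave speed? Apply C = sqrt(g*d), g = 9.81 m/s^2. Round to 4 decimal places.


Using the shallow-water approximation:
C = sqrt(g * d) = sqrt(9.81 * 2.76)
C = sqrt(27.0756)
C = 5.2034 m/s

5.2034


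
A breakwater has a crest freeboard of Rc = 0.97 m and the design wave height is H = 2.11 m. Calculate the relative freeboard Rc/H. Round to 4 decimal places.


Relative freeboard = Rc / H
= 0.97 / 2.11
= 0.4597

0.4597


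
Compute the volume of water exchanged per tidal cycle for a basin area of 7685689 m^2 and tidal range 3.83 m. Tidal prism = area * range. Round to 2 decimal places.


Tidal prism = Area * Tidal range
P = 7685689 * 3.83
P = 29436188.87 m^3

29436188.87


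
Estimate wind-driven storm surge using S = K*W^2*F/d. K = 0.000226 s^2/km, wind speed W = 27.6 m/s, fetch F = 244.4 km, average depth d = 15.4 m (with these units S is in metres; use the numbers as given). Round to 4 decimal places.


S = K * W^2 * F / d
W^2 = 27.6^2 = 761.76
S = 0.000226 * 761.76 * 244.4 / 15.4
Numerator = 0.000226 * 761.76 * 244.4 = 42.075357
S = 42.075357 / 15.4 = 2.7322 m

2.7322


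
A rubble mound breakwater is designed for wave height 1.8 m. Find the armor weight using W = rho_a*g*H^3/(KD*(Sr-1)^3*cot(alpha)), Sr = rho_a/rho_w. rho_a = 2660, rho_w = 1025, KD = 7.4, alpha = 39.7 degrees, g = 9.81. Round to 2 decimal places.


Sr = rho_a / rho_w = 2660 / 1025 = 2.595122
(Sr - 1) = 1.595122
(Sr - 1)^3 = 4.058651
cot(39.7) = 1 / tan(39.7) = 1 / 0.830216 = 1.204506
Numerator = 2660 * 9.81 * 1.8^3 = 152183.7072
Denominator = 7.4 * 4.058651 * 1.204506 = 36.176146
W = 152183.7072 / 36.176146
W = 4206.74 N

4206.74


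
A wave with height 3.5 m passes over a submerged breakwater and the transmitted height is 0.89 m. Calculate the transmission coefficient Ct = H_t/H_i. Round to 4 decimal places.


Ct = H_t / H_i
Ct = 0.89 / 3.5
Ct = 0.2543

0.2543


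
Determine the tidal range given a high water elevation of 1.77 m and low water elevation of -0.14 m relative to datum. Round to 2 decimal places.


Tidal range = High water - Low water
Tidal range = 1.77 - (-0.14)
Tidal range = 1.91 m

1.91


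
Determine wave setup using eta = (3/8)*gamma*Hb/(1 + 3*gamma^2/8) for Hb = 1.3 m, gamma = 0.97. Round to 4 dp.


eta = (3/8) * gamma * Hb / (1 + 3*gamma^2/8)
Numerator = (3/8) * 0.97 * 1.3 = 0.472875
Denominator = 1 + 3*0.97^2/8 = 1 + 0.352838 = 1.352838
eta = 0.472875 / 1.352838
eta = 0.3495 m

0.3495


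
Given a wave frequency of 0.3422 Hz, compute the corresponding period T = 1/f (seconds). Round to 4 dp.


T = 1 / f
T = 1 / 0.3422
T = 2.9223 s

2.9223


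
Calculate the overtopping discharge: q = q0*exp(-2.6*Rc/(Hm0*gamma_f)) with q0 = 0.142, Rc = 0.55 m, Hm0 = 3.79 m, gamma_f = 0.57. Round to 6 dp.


q = q0 * exp(-2.6 * Rc / (Hm0 * gamma_f))
Exponent = -2.6 * 0.55 / (3.79 * 0.57)
= -2.6 * 0.55 / 2.1603
= -0.661945
exp(-0.661945) = 0.515847
q = 0.142 * 0.515847
q = 0.073250 m^3/s/m

0.073250


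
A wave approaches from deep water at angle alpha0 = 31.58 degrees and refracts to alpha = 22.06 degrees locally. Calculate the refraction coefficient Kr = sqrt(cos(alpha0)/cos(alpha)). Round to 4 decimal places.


Kr = sqrt(cos(alpha0) / cos(alpha))
cos(31.58) = 0.851910
cos(22.06) = 0.926791
Kr = sqrt(0.851910 / 0.926791)
Kr = sqrt(0.919204)
Kr = 0.9588

0.9588


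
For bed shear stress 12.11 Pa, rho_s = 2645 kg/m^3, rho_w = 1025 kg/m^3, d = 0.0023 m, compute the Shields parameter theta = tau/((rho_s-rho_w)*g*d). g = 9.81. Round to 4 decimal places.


theta = tau / ((rho_s - rho_w) * g * d)
rho_s - rho_w = 2645 - 1025 = 1620
Denominator = 1620 * 9.81 * 0.0023 = 36.552060
theta = 12.11 / 36.552060
theta = 0.3313

0.3313


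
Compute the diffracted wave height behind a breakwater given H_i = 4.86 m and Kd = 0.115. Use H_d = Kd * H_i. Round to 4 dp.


H_d = Kd * H_i
H_d = 0.115 * 4.86
H_d = 0.5589 m

0.5589


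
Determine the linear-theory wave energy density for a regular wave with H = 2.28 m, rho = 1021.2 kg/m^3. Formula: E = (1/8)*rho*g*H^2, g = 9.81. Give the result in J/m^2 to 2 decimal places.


E = (1/8) * rho * g * H^2
E = (1/8) * 1021.2 * 9.81 * 2.28^2
E = 0.125 * 1021.2 * 9.81 * 5.1984
E = 6509.68 J/m^2

6509.68


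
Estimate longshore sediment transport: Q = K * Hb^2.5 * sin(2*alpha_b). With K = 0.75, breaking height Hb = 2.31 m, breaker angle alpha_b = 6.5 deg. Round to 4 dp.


Q = K * Hb^2.5 * sin(2 * alpha_b)
Hb^2.5 = 2.31^2.5 = 8.110170
sin(2 * 6.5) = sin(13.0) = 0.224951
Q = 0.75 * 8.110170 * 0.224951
Q = 1.3683 m^3/s

1.3683


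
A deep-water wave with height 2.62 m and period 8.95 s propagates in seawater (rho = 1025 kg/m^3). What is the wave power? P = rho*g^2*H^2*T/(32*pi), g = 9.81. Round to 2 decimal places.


P = rho * g^2 * H^2 * T / (32 * pi)
P = 1025 * 9.81^2 * 2.62^2 * 8.95 / (32 * pi)
P = 1025 * 96.2361 * 6.8644 * 8.95 / 100.53096
P = 60282.00 W/m

60282.00


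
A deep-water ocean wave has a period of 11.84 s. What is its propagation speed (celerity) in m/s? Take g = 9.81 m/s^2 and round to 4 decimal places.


We use the deep-water celerity formula:
C = g * T / (2 * pi)
C = 9.81 * 11.84 / (2 * 3.14159...)
C = 116.150400 / 6.283185
C = 18.4859 m/s

18.4859


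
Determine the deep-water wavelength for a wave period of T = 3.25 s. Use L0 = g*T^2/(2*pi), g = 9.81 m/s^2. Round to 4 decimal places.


L0 = g * T^2 / (2 * pi)
L0 = 9.81 * 3.25^2 / (2 * pi)
L0 = 9.81 * 10.5625 / 6.28319
L0 = 103.6181 / 6.28319
L0 = 16.4913 m

16.4913


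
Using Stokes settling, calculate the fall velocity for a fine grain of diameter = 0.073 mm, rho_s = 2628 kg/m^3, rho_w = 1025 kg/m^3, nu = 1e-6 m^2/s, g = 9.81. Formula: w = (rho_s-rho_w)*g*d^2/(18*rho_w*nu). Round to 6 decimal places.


w = (rho_s - rho_w) * g * d^2 / (18 * rho_w * nu)
d = 0.073 mm = 0.000073 m
rho_s - rho_w = 2628 - 1025 = 1603
Numerator = 1603 * 9.81 * (0.000073)^2 = 0.000083800816
Denominator = 18 * 1025 * 1e-6 = 0.018450
w = 0.004542 m/s

0.004542


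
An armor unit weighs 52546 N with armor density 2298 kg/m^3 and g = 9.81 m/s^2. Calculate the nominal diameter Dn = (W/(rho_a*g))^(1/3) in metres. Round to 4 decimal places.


V = W / (rho_a * g)
V = 52546 / (2298 * 9.81)
V = 52546 / 22543.38
V = 2.330884 m^3
Dn = V^(1/3) = 2.330884^(1/3)
Dn = 1.3259 m

1.3259


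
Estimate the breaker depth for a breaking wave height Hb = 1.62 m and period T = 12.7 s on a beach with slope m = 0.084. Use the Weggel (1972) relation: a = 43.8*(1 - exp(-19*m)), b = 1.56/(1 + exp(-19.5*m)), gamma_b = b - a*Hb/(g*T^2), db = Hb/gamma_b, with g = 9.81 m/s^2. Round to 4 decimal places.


a = 43.8 * (1 - exp(-19 * m))
exp(-19 * 0.084) = exp(-1.5960) = 0.202706
a = 43.8 * (1 - 0.202706) = 34.921489
b = 1.56 / (1 + exp(-19.5 * m))
exp(-19.5 * 0.084) = exp(-1.6380) = 0.194368
b = 1.56 / (1 + 0.194368) = 1.306130
Hb / (g * T^2) = 1.62 / (9.81 * 12.7^2) = 1.62 / 1582.2549 = 0.00102386
gamma_b = b - a * Hb/(g*T^2) = 1.306130 - 34.921489 * 0.00102386 = 1.270375
db = Hb / gamma_b = 1.62 / 1.270375
db = 1.2752 m

1.2752


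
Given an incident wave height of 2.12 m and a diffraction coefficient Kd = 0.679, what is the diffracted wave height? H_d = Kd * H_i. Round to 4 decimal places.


H_d = Kd * H_i
H_d = 0.679 * 2.12
H_d = 1.4395 m

1.4395


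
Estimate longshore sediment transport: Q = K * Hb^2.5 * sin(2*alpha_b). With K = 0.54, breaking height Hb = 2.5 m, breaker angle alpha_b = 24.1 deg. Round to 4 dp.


Q = K * Hb^2.5 * sin(2 * alpha_b)
Hb^2.5 = 2.5^2.5 = 9.882118
sin(2 * 24.1) = sin(48.2) = 0.745476
Q = 0.54 * 9.882118 * 0.745476
Q = 3.9781 m^3/s

3.9781


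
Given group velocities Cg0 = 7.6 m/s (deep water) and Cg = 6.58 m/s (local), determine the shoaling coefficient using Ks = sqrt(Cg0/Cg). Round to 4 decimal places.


Ks = sqrt(Cg0 / Cg)
Ks = sqrt(7.6 / 6.58)
Ks = sqrt(1.1550)
Ks = 1.0747

1.0747


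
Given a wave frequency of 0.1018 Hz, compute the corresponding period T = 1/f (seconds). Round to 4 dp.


T = 1 / f
T = 1 / 0.1018
T = 9.8232 s

9.8232


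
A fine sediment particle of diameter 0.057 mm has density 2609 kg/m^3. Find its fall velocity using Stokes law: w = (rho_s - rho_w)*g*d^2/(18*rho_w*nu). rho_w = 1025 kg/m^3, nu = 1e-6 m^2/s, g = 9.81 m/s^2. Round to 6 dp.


w = (rho_s - rho_w) * g * d^2 / (18 * rho_w * nu)
d = 0.057 mm = 0.000057 m
rho_s - rho_w = 2609 - 1025 = 1584
Numerator = 1584 * 9.81 * (0.000057)^2 = 0.000050486341
Denominator = 18 * 1025 * 1e-6 = 0.018450
w = 0.002736 m/s

0.002736


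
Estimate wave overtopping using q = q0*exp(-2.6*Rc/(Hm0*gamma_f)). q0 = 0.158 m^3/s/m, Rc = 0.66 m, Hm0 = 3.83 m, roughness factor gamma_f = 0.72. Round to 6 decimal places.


q = q0 * exp(-2.6 * Rc / (Hm0 * gamma_f))
Exponent = -2.6 * 0.66 / (3.83 * 0.72)
= -2.6 * 0.66 / 2.7576
= -0.622280
exp(-0.622280) = 0.536719
q = 0.158 * 0.536719
q = 0.084802 m^3/s/m

0.084802


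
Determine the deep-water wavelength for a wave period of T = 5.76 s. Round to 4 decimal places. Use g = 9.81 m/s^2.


L0 = g * T^2 / (2 * pi)
L0 = 9.81 * 5.76^2 / (2 * pi)
L0 = 9.81 * 33.1776 / 6.28319
L0 = 325.4723 / 6.28319
L0 = 51.8005 m

51.8005


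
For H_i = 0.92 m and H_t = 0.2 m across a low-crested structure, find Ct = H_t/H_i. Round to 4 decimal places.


Ct = H_t / H_i
Ct = 0.2 / 0.92
Ct = 0.2174

0.2174


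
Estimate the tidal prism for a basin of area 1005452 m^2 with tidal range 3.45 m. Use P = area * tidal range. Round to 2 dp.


Tidal prism = Area * Tidal range
P = 1005452 * 3.45
P = 3468809.40 m^3

3468809.40


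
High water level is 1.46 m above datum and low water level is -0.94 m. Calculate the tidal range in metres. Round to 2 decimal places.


Tidal range = High water - Low water
Tidal range = 1.46 - (-0.94)
Tidal range = 2.40 m

2.40


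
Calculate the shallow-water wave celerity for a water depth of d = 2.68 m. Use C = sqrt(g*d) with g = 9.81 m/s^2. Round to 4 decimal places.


Using the shallow-water approximation:
C = sqrt(g * d) = sqrt(9.81 * 2.68)
C = sqrt(26.2908)
C = 5.1275 m/s

5.1275


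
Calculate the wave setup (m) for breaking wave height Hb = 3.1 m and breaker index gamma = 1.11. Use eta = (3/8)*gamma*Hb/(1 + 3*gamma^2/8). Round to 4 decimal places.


eta = (3/8) * gamma * Hb / (1 + 3*gamma^2/8)
Numerator = (3/8) * 1.11 * 3.1 = 1.290375
Denominator = 1 + 3*1.11^2/8 = 1 + 0.462038 = 1.462038
eta = 1.290375 / 1.462038
eta = 0.8826 m

0.8826


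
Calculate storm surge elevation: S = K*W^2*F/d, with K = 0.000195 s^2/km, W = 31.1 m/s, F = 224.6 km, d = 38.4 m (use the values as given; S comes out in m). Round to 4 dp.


S = K * W^2 * F / d
W^2 = 31.1^2 = 967.21
S = 0.000195 * 967.21 * 224.6 / 38.4
Numerator = 0.000195 * 967.21 * 224.6 = 42.360896
S = 42.360896 / 38.4 = 1.1031 m

1.1031


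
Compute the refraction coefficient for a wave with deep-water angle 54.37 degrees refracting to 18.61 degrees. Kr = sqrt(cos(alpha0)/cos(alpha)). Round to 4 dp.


Kr = sqrt(cos(alpha0) / cos(alpha))
cos(54.37) = 0.582549
cos(18.61) = 0.947713
Kr = sqrt(0.582549 / 0.947713)
Kr = sqrt(0.614689)
Kr = 0.7840

0.7840


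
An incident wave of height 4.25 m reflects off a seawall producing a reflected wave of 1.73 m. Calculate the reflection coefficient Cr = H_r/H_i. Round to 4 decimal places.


Cr = H_r / H_i
Cr = 1.73 / 4.25
Cr = 0.4071

0.4071


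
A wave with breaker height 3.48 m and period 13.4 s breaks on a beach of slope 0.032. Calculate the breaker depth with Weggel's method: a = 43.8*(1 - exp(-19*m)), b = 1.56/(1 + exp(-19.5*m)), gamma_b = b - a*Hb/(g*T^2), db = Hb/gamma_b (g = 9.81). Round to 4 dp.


a = 43.8 * (1 - exp(-19 * m))
exp(-19 * 0.032) = exp(-0.6080) = 0.544439
a = 43.8 * (1 - 0.544439) = 19.953587
b = 1.56 / (1 + exp(-19.5 * m))
exp(-19.5 * 0.032) = exp(-0.6240) = 0.535797
b = 1.56 / (1 + 0.535797) = 1.015759
Hb / (g * T^2) = 3.48 / (9.81 * 13.4^2) = 3.48 / 1761.4836 = 0.00197561
gamma_b = b - a * Hb/(g*T^2) = 1.015759 - 19.953587 * 0.00197561 = 0.976339
db = Hb / gamma_b = 3.48 / 0.976339
db = 3.5643 m

3.5643


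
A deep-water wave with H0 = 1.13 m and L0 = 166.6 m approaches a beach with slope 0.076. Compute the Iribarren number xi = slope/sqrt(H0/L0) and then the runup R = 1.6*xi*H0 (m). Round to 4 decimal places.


xi = slope / sqrt(H0/L0)
H0/L0 = 1.13/166.6 = 0.006783
sqrt(0.006783) = 0.082357
xi = 0.076 / 0.082357 = 0.922809
R = 1.6 * xi * H0 = 1.6 * 0.922809 * 1.13
R = 1.6684 m

1.6684


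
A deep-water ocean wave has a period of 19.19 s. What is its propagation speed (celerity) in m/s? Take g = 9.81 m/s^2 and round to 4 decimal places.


We use the deep-water celerity formula:
C = g * T / (2 * pi)
C = 9.81 * 19.19 / (2 * 3.14159...)
C = 188.253900 / 6.283185
C = 29.9615 m/s

29.9615


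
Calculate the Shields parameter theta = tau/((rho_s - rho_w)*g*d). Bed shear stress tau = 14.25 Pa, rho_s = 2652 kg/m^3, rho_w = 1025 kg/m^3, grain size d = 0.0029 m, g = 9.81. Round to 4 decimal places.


theta = tau / ((rho_s - rho_w) * g * d)
rho_s - rho_w = 2652 - 1025 = 1627
Denominator = 1627 * 9.81 * 0.0029 = 46.286523
theta = 14.25 / 46.286523
theta = 0.3079

0.3079


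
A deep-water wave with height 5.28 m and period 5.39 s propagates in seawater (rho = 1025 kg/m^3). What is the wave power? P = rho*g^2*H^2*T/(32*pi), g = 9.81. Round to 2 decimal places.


P = rho * g^2 * H^2 * T / (32 * pi)
P = 1025 * 9.81^2 * 5.28^2 * 5.39 / (32 * pi)
P = 1025 * 96.2361 * 27.8784 * 5.39 / 100.53096
P = 147441.13 W/m

147441.13


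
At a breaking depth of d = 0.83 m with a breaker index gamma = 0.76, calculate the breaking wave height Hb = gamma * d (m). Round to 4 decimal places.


Hb = gamma * d
Hb = 0.76 * 0.83
Hb = 0.6308 m

0.6308


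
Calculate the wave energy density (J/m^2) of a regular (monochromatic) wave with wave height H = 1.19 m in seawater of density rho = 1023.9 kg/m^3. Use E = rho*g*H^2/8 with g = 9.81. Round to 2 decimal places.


E = (1/8) * rho * g * H^2
E = (1/8) * 1023.9 * 9.81 * 1.19^2
E = 0.125 * 1023.9 * 9.81 * 1.4161
E = 1777.99 J/m^2

1777.99


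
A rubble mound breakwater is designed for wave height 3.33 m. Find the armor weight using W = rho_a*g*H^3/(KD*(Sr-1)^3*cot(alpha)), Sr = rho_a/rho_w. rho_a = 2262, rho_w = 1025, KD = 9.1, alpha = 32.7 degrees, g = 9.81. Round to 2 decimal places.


Sr = rho_a / rho_w = 2262 / 1025 = 2.206829
(Sr - 1) = 1.206829
(Sr - 1)^3 = 1.757671
cot(32.7) = 1 / tan(32.7) = 1 / 0.641989 = 1.557660
Numerator = 2262 * 9.81 * 3.33^3 = 819396.8848
Denominator = 9.1 * 1.757671 * 1.557660 = 24.914466
W = 819396.8848 / 24.914466
W = 32888.40 N

32888.40
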